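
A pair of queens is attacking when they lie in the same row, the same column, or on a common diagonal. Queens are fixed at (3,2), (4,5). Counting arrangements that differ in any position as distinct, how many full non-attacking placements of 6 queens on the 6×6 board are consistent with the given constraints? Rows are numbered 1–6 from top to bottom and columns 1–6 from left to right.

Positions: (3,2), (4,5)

1

Branch on row 1: col 1 → 0; col 3 → 1; col 6 → 0.
Sum: 0 + 1 + 0 = 1.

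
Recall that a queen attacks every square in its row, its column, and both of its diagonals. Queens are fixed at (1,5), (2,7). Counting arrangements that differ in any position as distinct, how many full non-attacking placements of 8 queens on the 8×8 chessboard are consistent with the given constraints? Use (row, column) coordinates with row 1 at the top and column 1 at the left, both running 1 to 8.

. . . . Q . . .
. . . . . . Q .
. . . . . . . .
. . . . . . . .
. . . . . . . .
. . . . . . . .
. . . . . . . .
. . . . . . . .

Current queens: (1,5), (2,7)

6

Branch on row 3: col 1 → 2; col 2 → 3; col 4 → 1.
Sum: 2 + 3 + 1 = 6.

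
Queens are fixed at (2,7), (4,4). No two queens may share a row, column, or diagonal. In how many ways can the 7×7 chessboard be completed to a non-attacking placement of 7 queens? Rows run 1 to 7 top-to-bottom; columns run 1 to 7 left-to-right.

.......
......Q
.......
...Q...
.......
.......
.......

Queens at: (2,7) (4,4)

Branch on row 1: col 2 → 0; col 3 → 1; col 5 → 1.
Sum: 0 + 1 + 1 = 2.

2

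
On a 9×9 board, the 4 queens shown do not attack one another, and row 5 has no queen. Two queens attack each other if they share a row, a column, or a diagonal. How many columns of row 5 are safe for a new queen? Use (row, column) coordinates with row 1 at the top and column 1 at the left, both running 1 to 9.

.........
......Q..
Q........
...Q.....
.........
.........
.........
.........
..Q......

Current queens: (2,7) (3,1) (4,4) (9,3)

4

(2,7) attacks row 5 at column 7 and diagonals 4.
(3,1) attacks row 5 at column 1 and diagonals 3.
(4,4) attacks row 5 at column 4 and diagonals 3, 5.
(9,3) attacks row 5 at column 3 and diagonals 7.
Attacked columns: {1, 3, 4, 5, 7}. Safe: {2, 6, 8, 9}.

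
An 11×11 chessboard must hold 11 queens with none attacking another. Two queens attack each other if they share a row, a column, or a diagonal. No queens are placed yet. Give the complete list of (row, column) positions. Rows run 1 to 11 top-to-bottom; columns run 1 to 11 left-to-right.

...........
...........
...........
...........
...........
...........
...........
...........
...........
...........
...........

Row 1: Safe: 1, 2, 3, 4, 5, 6, 7, 8, 9, 10, 11. Place at column 2.
Row 2: attacked by (1,2)→{1,2,3}. Safe: 4, 5, 6, 7, 8, 9, 10, 11. Place at column 9.
Row 3: attacked by (1,2)→{2,4}; (2,9)→{8,9,10}. Safe: 1, 3, 5, 6, 7, 11. Place at column 3.
Row 4: attacked by (1,2)→{2,5}; (2,9)→{7,9,11}; (3,3)→{2,3,4}. Safe: 1, 6, 8, 10. Place at column 6.
Row 5: attacked by (1,2)→{2,6}; (2,9)→{6,9}; (3,3)→{1,3,5}; (4,6)→{5,6,7}. Safe: 4, 8, 10, 11. Place at column 10.
Row 6: attacked by (1,2)→{2,7}; (2,9)→{5,9}; (3,3)→{3,6}; (4,6)→{4,6,8}; (5,10)→{9,10,11}. Safe: 1. Place at column 1.
Row 7: attacked by (1,2)→{2,8}; (2,9)→{4,9}; (3,3)→{3,7}; (4,6)→{3,6,9}; (5,10)→{8,10}; (6,1)→{1,2}. Safe: 5, 11. Place at column 5.
Row 8: attacked by (1,2)→{2,9}; (2,9)→{3,9}; (3,3)→{3,8}; (4,6)→{2,6,10}; (5,10)→{7,10}; (6,1)→{1,3}; (7,5)→{4,5,6}. Safe: 11. Place at column 11.
Row 9: attacked by (1,2)→{2,10}; (2,9)→{2,9}; (3,3)→{3,9}; (4,6)→{1,6,11}; (5,10)→{6,10}; (6,1)→{1,4}; (7,5)→{3,5,7}; (8,11)→{10,11}. Safe: 8. Place at column 8.
Row 10: attacked by (1,2)→{2,11}; (2,9)→{1,9}; (3,3)→{3,10}; (4,6)→{6}; (5,10)→{5,10}; (6,1)→{1,5}; (7,5)→{2,5,8}; (8,11)→{9,11}; (9,8)→{7,8,9}. Safe: 4. Place at column 4.
Row 11: attacked by (1,2)→{2}; (2,9)→{9}; (3,3)→{3,11}; (4,6)→{6}; (5,10)→{4,10}; (6,1)→{1,6}; (7,5)→{1,5,9}; (8,11)→{8,11}; (9,8)→{6,8,10}; (10,4)→{3,4,5}. Safe: 7. Place at column 7.
Columns [2, 9, 3, 6, 10, 1, 5, 11, 8, 4, 7], r−c [-1, -7, 0, -2, -5, 5, 2, -3, 1, 6, 4], r+c [3, 11, 6, 10, 15, 7, 12, 19, 17, 14, 18] are all distinct, so no two queens attack.

(1,2) (2,9) (3,3) (4,6) (5,10) (6,1) (7,5) (8,11) (9,8) (10,4) (11,7)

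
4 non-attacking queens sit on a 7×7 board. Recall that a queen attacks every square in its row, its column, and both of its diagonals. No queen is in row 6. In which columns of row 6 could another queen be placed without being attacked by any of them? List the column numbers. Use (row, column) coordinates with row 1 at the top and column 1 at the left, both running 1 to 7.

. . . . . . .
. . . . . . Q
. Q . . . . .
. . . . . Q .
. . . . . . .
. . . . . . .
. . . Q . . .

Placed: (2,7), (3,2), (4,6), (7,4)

columns 1

(2,7) attacks row 6 at column 7 and diagonals 3.
(3,2) attacks row 6 at column 2 and diagonals 5.
(4,6) attacks row 6 at column 6 and diagonals 4.
(7,4) attacks row 6 at column 4 and diagonals 3, 5.
Attacked columns: {2, 3, 4, 5, 6, 7}. Safe: {1}.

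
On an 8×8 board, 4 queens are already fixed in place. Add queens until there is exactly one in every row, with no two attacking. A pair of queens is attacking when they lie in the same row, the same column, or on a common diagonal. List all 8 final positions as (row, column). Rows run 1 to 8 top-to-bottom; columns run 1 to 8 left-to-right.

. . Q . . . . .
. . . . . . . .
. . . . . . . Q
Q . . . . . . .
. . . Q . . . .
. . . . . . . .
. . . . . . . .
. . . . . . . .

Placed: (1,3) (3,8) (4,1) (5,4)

(1,3) (2,6) (3,8) (4,1) (5,4) (6,7) (7,5) (8,2)

Row 2: attacked by (1,3)→{2,3,4}; (3,8)→{7,8}; (4,1)→{1,3}; (5,4)→{1,4,7}. Safe: 5, 6. Place at column 6.
Row 6: attacked by (1,3)→{3,8}; (2,6)→{2,6}; (3,8)→{5,8}; (4,1)→{1,3}; (5,4)→{3,4,5}. Safe: 7. Place at column 7.
Row 7: attacked by (1,3)→{3}; (2,6)→{1,6}; (3,8)→{4,8}; (4,1)→{1,4}; (5,4)→{2,4,6}; (6,7)→{6,7,8}. Safe: 5. Place at column 5.
Row 8: attacked by (1,3)→{3}; (2,6)→{6}; (3,8)→{3,8}; (4,1)→{1,5}; (5,4)→{1,4,7}; (6,7)→{5,7}; (7,5)→{4,5,6}. Safe: 2. Place at column 2.
Columns [3, 6, 8, 1, 4, 7, 5, 2], r−c [-2, -4, -5, 3, 1, -1, 2, 6], r+c [4, 8, 11, 5, 9, 13, 12, 10] are all distinct, so no two queens attack.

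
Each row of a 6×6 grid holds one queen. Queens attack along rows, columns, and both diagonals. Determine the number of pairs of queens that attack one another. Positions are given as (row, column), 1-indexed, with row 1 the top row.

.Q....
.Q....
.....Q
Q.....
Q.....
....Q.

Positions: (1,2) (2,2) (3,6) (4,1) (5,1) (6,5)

2

Same column: (1,2)–(2,2) (column 2); (4,1)–(5,1) (column 1).
Total attacking pairs: 2.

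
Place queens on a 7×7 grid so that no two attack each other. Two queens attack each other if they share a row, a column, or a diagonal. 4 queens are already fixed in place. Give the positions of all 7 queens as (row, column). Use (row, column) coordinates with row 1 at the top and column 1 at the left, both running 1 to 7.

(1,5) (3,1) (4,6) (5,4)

Row 2: attacked by (1,5)→{4,5,6}; (3,1)→{1,2}; (4,6)→{4,6}; (5,4)→{1,4,7}. Safe: 3. Place at column 3.
Row 6: attacked by (1,5)→{5}; (2,3)→{3,7}; (3,1)→{1,4}; (4,6)→{4,6}; (5,4)→{3,4,5}. Safe: 2. Place at column 2.
Row 7: attacked by (1,5)→{5}; (2,3)→{3}; (3,1)→{1,5}; (4,6)→{3,6}; (5,4)→{2,4,6}; (6,2)→{1,2,3}. Safe: 7. Place at column 7.
Columns [5, 3, 1, 6, 4, 2, 7], r−c [-4, -1, 2, -2, 1, 4, 0], r+c [6, 5, 4, 10, 9, 8, 14] are all distinct, so no two queens attack.

(1,5) (2,3) (3,1) (4,6) (5,4) (6,2) (7,7)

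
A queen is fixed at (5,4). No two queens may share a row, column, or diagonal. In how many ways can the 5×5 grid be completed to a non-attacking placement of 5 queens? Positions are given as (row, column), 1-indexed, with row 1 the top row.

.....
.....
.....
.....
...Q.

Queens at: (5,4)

2

Branch on row 1: col 1 → 1; col 2 → 1; col 3 → 0; col 5 → 0.
Sum: 1 + 1 + 0 + 0 = 2.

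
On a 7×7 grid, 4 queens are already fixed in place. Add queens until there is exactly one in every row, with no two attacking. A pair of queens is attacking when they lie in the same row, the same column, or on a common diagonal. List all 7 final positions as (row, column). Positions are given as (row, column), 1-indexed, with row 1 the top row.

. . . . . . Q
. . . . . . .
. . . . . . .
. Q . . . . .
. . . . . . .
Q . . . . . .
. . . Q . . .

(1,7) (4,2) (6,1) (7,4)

Row 2: attacked by (1,7)→{6,7}; (4,2)→{2,4}; (6,1)→{1,5}; (7,4)→{4}. Safe: 3. Place at column 3.
Row 3: attacked by (1,7)→{5,7}; (2,3)→{2,3,4}; (4,2)→{1,2,3}; (6,1)→{1,4}; (7,4)→{4}. Safe: 6. Place at column 6.
Row 5: attacked by (1,7)→{3,7}; (2,3)→{3,6}; (3,6)→{4,6}; (4,2)→{1,2,3}; (6,1)→{1,2}; (7,4)→{2,4,6}. Safe: 5. Place at column 5.
Columns [7, 3, 6, 2, 5, 1, 4], r−c [-6, -1, -3, 2, 0, 5, 3], r+c [8, 5, 9, 6, 10, 7, 11] are all distinct, so no two queens attack.

(1,7) (2,3) (3,6) (4,2) (5,5) (6,1) (7,4)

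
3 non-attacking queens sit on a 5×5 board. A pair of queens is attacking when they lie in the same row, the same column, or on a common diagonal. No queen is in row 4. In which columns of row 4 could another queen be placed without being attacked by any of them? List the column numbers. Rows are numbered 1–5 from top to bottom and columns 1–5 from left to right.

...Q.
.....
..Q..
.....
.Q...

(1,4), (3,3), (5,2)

(1,4) attacks row 4 at column 4 and diagonals 1.
(3,3) attacks row 4 at column 3 and diagonals 2, 4.
(5,2) attacks row 4 at column 2 and diagonals 1, 3.
Attacked columns: {1, 2, 3, 4}. Safe: {5}.

columns 5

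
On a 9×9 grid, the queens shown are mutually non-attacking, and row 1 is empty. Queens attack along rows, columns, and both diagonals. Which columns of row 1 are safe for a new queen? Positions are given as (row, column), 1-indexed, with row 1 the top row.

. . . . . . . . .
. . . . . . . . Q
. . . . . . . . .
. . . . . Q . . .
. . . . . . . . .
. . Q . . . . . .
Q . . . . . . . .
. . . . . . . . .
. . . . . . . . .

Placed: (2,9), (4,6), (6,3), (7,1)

(2,9) attacks row 1 at column 9 and diagonals 8.
(4,6) attacks row 1 at column 6 and diagonals 3, 9.
(6,3) attacks row 1 at column 3 and diagonals 8.
(7,1) attacks row 1 at column 1 and diagonals 7.
Attacked columns: {1, 3, 6, 7, 8, 9}. Safe: {2, 4, 5}.

columns 2, 4, 5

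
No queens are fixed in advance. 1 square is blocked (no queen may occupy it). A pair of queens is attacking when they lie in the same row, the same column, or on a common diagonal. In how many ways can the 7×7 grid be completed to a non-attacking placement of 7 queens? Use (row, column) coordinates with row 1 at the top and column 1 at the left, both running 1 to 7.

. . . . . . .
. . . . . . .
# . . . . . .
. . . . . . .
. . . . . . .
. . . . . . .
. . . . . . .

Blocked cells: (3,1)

Branch on row 1: col 1 → 4; col 2 → 5; col 3 → 6; col 4 → 5; col 5 → 5; col 6 → 6; col 7 → 3.
Sum: 4 + 5 + 6 + 5 + 5 + 6 + 3 = 34.

34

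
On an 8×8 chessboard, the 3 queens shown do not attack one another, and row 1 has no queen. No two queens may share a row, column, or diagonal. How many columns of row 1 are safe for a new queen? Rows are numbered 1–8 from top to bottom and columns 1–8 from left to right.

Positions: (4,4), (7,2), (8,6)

(4,4) attacks row 1 at column 4 and diagonals 1, 7.
(7,2) attacks row 1 at column 2 and diagonals 8.
(8,6) attacks row 1 at column 6.
Attacked columns: {1, 2, 4, 6, 7, 8}. Safe: {3, 5}.

2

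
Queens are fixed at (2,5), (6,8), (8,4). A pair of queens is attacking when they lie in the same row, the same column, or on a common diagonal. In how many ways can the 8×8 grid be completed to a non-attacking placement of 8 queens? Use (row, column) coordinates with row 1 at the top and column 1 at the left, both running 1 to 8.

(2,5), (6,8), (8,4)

Branch on row 1: col 1 → 0; col 2 → 1; col 7 → 1.
Sum: 0 + 1 + 1 = 2.

2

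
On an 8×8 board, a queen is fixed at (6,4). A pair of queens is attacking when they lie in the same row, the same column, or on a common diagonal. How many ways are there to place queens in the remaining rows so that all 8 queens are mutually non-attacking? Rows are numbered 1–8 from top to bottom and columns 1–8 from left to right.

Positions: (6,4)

12

Branch on row 1: col 1 → 2; col 2 → 2; col 3 → 3; col 5 → 1; col 6 → 2; col 7 → 2; col 8 → 0.
Sum: 2 + 2 + 3 + 1 + 2 + 2 + 0 = 12.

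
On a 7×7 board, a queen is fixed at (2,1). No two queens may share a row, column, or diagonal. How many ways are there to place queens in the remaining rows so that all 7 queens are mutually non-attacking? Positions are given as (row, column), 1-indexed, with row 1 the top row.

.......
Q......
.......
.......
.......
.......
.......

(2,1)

7

Branch on row 1: col 3 → 2; col 4 → 2; col 5 → 2; col 6 → 1; col 7 → 0.
Sum: 2 + 2 + 2 + 1 + 0 = 7.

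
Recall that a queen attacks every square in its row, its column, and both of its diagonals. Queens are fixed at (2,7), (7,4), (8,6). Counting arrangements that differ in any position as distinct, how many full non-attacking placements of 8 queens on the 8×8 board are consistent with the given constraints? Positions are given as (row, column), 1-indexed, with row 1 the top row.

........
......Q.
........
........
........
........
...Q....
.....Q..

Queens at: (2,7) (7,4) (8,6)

Branch on row 1: col 1 → 0; col 2 → 0; col 3 → 1; col 5 → 0.
Sum: 0 + 0 + 1 + 0 = 1.

1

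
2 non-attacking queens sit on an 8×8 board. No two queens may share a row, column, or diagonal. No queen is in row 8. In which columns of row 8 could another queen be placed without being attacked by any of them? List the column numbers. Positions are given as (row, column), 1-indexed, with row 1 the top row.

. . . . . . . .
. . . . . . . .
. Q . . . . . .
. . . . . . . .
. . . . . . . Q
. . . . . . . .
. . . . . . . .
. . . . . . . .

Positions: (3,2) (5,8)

columns 1, 3, 4, 6

(3,2) attacks row 8 at column 2 and diagonals 7.
(5,8) attacks row 8 at column 8 and diagonals 5.
Attacked columns: {2, 5, 7, 8}. Safe: {1, 3, 4, 6}.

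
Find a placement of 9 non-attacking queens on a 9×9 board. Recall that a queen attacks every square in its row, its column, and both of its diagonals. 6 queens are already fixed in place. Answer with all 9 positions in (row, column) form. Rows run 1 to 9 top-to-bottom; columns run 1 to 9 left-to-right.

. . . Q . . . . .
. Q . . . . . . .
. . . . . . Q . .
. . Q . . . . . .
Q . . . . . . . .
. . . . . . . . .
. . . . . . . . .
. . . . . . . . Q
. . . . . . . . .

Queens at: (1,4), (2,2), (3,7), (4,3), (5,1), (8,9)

(1,4) (2,2) (3,7) (4,3) (5,1) (6,8) (7,5) (8,9) (9,6)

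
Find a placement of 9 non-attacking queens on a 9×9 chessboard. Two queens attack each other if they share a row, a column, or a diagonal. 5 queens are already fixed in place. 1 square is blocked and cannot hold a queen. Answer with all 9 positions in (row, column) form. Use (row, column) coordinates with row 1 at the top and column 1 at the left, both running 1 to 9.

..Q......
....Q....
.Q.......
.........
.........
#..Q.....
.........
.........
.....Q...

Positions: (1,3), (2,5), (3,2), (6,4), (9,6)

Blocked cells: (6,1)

(1,3) (2,5) (3,2) (4,8) (5,1) (6,4) (7,7) (8,9) (9,6)

Row 4: attacked by (1,3)→{3,6}; (2,5)→{3,5,7}; (3,2)→{1,2,3}; (6,4)→{2,4,6}; (9,6)→{1,6}. Safe: 8, 9. Place at column 8.
Row 5: attacked by (1,3)→{3,7}; (2,5)→{2,5,8}; (3,2)→{2,4}; (4,8)→{7,8,9}; (6,4)→{3,4,5}; (9,6)→{2,6}. Safe: 1. Place at column 1.
Row 7: attacked by (1,3)→{3,9}; (2,5)→{5}; (3,2)→{2,6}; (4,8)→{5,8}; (5,1)→{1,3}; (6,4)→{3,4,5}; (9,6)→{4,6,8}. Safe: 7. Place at column 7.
Row 8: attacked by (1,3)→{3}; (2,5)→{5}; (3,2)→{2,7}; (4,8)→{4,8}; (5,1)→{1,4}; (6,4)→{2,4,6}; (7,7)→{6,7,8}; (9,6)→{5,6,7}. Safe: 9. Place at column 9.
Columns [3, 5, 2, 8, 1, 4, 7, 9, 6], r−c [-2, -3, 1, -4, 4, 2, 0, -1, 3], r+c [4, 7, 5, 12, 6, 10, 14, 17, 15] are all distinct, so no two queens attack.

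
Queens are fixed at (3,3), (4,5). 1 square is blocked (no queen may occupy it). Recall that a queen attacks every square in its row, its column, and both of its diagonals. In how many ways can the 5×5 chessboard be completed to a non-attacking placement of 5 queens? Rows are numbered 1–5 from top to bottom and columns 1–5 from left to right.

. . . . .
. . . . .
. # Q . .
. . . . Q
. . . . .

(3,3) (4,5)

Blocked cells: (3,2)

Branch on row 1: col 4 → 1.
Sum: 1 = 1.

1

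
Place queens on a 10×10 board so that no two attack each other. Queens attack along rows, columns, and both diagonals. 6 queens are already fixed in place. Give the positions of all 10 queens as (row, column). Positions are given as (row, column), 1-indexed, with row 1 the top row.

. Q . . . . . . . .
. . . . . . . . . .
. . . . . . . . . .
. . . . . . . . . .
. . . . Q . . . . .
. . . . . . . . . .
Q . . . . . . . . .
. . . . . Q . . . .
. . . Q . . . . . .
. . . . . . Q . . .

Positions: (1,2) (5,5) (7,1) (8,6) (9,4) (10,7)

(1,2) (2,10) (3,8) (4,3) (5,5) (6,9) (7,1) (8,6) (9,4) (10,7)

Row 2: attacked by (1,2)→{1,2,3}; (5,5)→{2,5,8}; (7,1)→{1,6}; (8,6)→{6}; (9,4)→{4}; (10,7)→{7}. Safe: 9, 10. Place at column 10.
Row 3: attacked by (1,2)→{2,4}; (2,10)→{9,10}; (5,5)→{3,5,7}; (7,1)→{1,5}; (8,6)→{1,6}; (9,4)→{4,10}; (10,7)→{7}. Safe: 8. Place at column 8.
Row 4: attacked by (1,2)→{2,5}; (2,10)→{8,10}; (3,8)→{7,8,9}; (5,5)→{4,5,6}; (7,1)→{1,4}; (8,6)→{2,6,10}; (9,4)→{4,9}; (10,7)→{1,7}. Safe: 3. Place at column 3.
Row 6: attacked by (1,2)→{2,7}; (2,10)→{6,10}; (3,8)→{5,8}; (4,3)→{1,3,5}; (5,5)→{4,5,6}; (7,1)→{1,2}; (8,6)→{4,6,8}; (9,4)→{1,4,7}; (10,7)→{3,7}. Safe: 9. Place at column 9.
Columns [2, 10, 8, 3, 5, 9, 1, 6, 4, 7], r−c [-1, -8, -5, 1, 0, -3, 6, 2, 5, 3], r+c [3, 12, 11, 7, 10, 15, 8, 14, 13, 17] are all distinct, so no two queens attack.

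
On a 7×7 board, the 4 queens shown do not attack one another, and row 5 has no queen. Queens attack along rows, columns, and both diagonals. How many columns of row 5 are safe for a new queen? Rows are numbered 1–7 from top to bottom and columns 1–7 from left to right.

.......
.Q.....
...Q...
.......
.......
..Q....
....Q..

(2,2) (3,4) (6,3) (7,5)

1

(2,2) attacks row 5 at column 2 and diagonals 5.
(3,4) attacks row 5 at column 4 and diagonals 2, 6.
(6,3) attacks row 5 at column 3 and diagonals 2, 4.
(7,5) attacks row 5 at column 5 and diagonals 3, 7.
Attacked columns: {2, 3, 4, 5, 6, 7}. Safe: {1}.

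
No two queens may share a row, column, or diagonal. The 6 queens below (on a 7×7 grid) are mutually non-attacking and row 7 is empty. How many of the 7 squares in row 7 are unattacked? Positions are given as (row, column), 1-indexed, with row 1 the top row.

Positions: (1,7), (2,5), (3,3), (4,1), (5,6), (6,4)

1

(1,7) attacks row 7 at column 7 and diagonals 1.
(2,5) attacks row 7 at column 5.
(3,3) attacks row 7 at column 3 and diagonals 7.
(4,1) attacks row 7 at column 1 and diagonals 4.
(5,6) attacks row 7 at column 6 and diagonals 4.
(6,4) attacks row 7 at column 4 and diagonals 3, 5.
Attacked columns: {1, 3, 4, 5, 6, 7}. Safe: {2}.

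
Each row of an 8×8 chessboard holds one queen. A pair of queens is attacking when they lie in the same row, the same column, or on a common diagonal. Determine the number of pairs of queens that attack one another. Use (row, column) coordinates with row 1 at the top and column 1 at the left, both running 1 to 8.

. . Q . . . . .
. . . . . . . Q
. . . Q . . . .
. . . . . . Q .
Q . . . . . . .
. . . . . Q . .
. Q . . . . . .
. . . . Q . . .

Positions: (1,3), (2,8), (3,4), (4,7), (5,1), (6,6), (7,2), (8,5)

0

All columns are distinct and no two queens satisfy |Δrow| = |Δcol|, so no pair attacks.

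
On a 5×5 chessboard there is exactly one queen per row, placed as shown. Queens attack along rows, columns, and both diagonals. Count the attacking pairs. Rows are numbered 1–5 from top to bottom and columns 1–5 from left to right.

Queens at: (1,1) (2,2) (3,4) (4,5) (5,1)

Same column: (1,1)–(5,1) (column 1).
Same diagonal: (1,1)–(2,2) (|1−2| = |1−2| = 1); (3,4)–(4,5) (|3−4| = |4−5| = 1).
Total attacking pairs: 3.

3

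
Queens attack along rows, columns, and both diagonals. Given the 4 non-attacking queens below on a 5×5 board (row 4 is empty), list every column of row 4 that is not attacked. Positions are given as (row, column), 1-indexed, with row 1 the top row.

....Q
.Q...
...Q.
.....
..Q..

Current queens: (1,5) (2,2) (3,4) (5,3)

(1,5) attacks row 4 at column 5 and diagonals 2.
(2,2) attacks row 4 at column 2 and diagonals 4.
(3,4) attacks row 4 at column 4 and diagonals 3, 5.
(5,3) attacks row 4 at column 3 and diagonals 2, 4.
Attacked columns: {2, 3, 4, 5}. Safe: {1}.

columns 1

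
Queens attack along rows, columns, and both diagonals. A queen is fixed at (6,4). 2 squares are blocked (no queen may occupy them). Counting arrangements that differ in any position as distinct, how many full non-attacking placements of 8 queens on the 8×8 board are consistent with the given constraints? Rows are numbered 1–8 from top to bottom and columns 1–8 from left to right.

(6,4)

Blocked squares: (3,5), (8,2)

8

Branch on row 1: col 1 → 1; col 2 → 1; col 3 → 3; col 5 → 1; col 6 → 0; col 7 → 2; col 8 → 0.
Sum: 1 + 1 + 3 + 1 + 0 + 2 + 0 = 8.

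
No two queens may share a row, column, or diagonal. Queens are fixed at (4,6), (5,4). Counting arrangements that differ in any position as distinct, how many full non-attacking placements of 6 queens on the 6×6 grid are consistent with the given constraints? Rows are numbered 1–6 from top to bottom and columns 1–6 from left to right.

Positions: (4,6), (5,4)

1

Branch on row 1: col 1 → 0; col 2 → 0; col 5 → 1.
Sum: 0 + 0 + 1 = 1.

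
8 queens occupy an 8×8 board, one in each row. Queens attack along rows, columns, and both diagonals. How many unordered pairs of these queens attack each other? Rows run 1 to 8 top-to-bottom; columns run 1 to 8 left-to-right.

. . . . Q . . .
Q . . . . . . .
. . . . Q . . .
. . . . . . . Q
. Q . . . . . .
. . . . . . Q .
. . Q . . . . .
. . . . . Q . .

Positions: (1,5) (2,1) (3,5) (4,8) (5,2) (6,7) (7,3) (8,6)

2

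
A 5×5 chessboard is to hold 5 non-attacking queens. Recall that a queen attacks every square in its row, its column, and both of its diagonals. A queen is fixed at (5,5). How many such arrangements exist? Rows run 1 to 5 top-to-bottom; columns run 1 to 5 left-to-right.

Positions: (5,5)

2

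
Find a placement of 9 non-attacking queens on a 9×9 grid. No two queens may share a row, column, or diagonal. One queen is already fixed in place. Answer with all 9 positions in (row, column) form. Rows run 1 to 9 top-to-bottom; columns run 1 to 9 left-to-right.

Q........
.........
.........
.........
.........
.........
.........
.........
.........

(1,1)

(1,1) (2,4) (3,7) (4,3) (5,8) (6,2) (7,5) (8,9) (9,6)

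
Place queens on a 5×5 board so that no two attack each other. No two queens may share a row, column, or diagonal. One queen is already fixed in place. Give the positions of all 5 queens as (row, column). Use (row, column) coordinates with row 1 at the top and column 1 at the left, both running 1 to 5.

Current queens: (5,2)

Row 1: attacked by (5,2)→{2}. Safe: 1, 3, 4, 5. Place at column 4.
Row 2: attacked by (1,4)→{3,4,5}; (5,2)→{2,5}. Safe: 1. Place at column 1.
Row 3: attacked by (1,4)→{2,4}; (2,1)→{1,2}; (5,2)→{2,4}. Safe: 3, 5. Place at column 3.
Row 4: attacked by (1,4)→{1,4}; (2,1)→{1,3}; (3,3)→{2,3,4}; (5,2)→{1,2,3}. Safe: 5. Place at column 5.
Columns [4, 1, 3, 5, 2], r−c [-3, 1, 0, -1, 3], r+c [5, 3, 6, 9, 7] are all distinct, so no two queens attack.

(1,4) (2,1) (3,3) (4,5) (5,2)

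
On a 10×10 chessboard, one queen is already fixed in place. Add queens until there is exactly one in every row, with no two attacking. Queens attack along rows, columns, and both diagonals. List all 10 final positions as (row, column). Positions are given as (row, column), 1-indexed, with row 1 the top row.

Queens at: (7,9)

Row 1: attacked by (7,9)→{3,9}. Safe: 1, 2, 4, 5, 6, 7, 8, 10. Place at column 2.
Row 2: attacked by (1,2)→{1,2,3}; (7,9)→{4,9}. Safe: 5, 6, 7, 8, 10. Place at column 10.
Row 3: attacked by (1,2)→{2,4}; (2,10)→{9,10}; (7,9)→{5,9}. Safe: 1, 3, 6, 7, 8. Place at column 7.
Row 4: attacked by (1,2)→{2,5}; (2,10)→{8,10}; (3,7)→{6,7,8}; (7,9)→{6,9}. Safe: 1, 3, 4. Place at column 4.
Row 5: attacked by (1,2)→{2,6}; (2,10)→{7,10}; (3,7)→{5,7,9}; (4,4)→{3,4,5}; (7,9)→{7,9}. Safe: 1, 8. Place at column 1.
Row 6: attacked by (1,2)→{2,7}; (2,10)→{6,10}; (3,7)→{4,7,10}; (4,4)→{2,4,6}; (5,1)→{1,2}; (7,9)→{8,9,10}. Safe: 3, 5. Place at column 3.
Row 8: attacked by (1,2)→{2,9}; (2,10)→{4,10}; (3,7)→{2,7}; (4,4)→{4,8}; (5,1)→{1,4}; (6,3)→{1,3,5}; (7,9)→{8,9,10}. Safe: 6. Place at column 6.
Row 9: attacked by (1,2)→{2,10}; (2,10)→{3,10}; (3,7)→{1,7}; (4,4)→{4,9}; (5,1)→{1,5}; (6,3)→{3,6}; (7,9)→{7,9}; (8,6)→{5,6,7}. Safe: 8. Place at column 8.
Row 10: attacked by (1,2)→{2}; (2,10)→{2,10}; (3,7)→{7}; (4,4)→{4,10}; (5,1)→{1,6}; (6,3)→{3,7}; (7,9)→{6,9}; (8,6)→{4,6,8}; (9,8)→{7,8,9}. Safe: 5. Place at column 5.
Columns [2, 10, 7, 4, 1, 3, 9, 6, 8, 5], r−c [-1, -8, -4, 0, 4, 3, -2, 2, 1, 5], r+c [3, 12, 10, 8, 6, 9, 16, 14, 17, 15] are all distinct, so no two queens attack.

(1,2) (2,10) (3,7) (4,4) (5,1) (6,3) (7,9) (8,6) (9,8) (10,5)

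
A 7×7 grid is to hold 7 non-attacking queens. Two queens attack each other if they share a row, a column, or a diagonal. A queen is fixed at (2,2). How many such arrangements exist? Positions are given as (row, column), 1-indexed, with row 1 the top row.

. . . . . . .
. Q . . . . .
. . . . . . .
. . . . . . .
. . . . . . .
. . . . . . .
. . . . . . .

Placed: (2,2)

4

Branch on row 1: col 4 → 1; col 5 → 1; col 6 → 1; col 7 → 1.
Sum: 1 + 1 + 1 + 1 = 4.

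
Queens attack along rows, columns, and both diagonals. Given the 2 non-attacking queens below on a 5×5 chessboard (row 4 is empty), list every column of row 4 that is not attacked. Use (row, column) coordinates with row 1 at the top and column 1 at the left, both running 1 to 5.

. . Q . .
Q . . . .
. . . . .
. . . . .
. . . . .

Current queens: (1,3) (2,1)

columns 2, 4, 5

(1,3) attacks row 4 at column 3.
(2,1) attacks row 4 at column 1 and diagonals 3.
Attacked columns: {1, 3}. Safe: {2, 4, 5}.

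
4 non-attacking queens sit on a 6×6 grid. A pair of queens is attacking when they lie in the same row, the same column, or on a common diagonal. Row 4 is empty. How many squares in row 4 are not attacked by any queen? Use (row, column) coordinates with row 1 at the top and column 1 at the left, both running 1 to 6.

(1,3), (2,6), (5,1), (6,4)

1

(1,3) attacks row 4 at column 3 and diagonals 6.
(2,6) attacks row 4 at column 6 and diagonals 4.
(5,1) attacks row 4 at column 1 and diagonals 2.
(6,4) attacks row 4 at column 4 and diagonals 2, 6.
Attacked columns: {1, 2, 3, 4, 6}. Safe: {5}.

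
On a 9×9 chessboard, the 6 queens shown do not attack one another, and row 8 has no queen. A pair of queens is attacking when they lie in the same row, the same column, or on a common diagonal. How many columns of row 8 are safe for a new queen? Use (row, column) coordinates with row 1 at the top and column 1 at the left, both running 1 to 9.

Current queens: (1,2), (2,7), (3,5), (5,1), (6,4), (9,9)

(1,2) attacks row 8 at column 2 and diagonals 9.
(2,7) attacks row 8 at column 7 and diagonals 1.
(3,5) attacks row 8 at column 5.
(5,1) attacks row 8 at column 1 and diagonals 4.
(6,4) attacks row 8 at column 4 and diagonals 2, 6.
(9,9) attacks row 8 at column 9 and diagonals 8.
Attacked columns: {1, 2, 4, 5, 6, 7, 8, 9}. Safe: {3}.

1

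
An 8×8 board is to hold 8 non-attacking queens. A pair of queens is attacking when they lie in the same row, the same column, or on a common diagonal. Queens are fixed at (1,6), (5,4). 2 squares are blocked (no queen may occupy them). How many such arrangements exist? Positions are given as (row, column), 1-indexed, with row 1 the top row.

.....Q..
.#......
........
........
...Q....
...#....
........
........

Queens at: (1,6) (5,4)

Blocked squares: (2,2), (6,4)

2

Branch on row 2: col 3 → 2; col 8 → 0.
Sum: 2 + 0 = 2.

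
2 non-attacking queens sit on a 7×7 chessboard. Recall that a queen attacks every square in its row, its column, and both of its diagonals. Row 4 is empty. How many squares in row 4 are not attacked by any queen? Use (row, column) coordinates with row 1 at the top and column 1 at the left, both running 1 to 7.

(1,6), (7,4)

(1,6) attacks row 4 at column 6 and diagonals 3.
(7,4) attacks row 4 at column 4 and diagonals 1, 7.
Attacked columns: {1, 3, 4, 6, 7}. Safe: {2, 5}.

2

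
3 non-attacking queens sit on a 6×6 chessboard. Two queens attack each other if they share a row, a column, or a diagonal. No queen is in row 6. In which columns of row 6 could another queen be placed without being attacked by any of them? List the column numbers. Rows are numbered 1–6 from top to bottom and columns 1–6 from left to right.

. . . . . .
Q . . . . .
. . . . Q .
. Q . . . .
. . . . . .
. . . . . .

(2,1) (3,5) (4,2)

columns 3, 6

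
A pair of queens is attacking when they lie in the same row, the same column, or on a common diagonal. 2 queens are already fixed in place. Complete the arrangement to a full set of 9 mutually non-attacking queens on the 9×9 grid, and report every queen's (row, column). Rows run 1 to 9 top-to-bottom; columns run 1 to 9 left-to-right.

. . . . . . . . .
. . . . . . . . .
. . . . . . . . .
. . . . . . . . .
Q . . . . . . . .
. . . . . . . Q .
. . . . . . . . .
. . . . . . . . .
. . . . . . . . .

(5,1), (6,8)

Row 1: attacked by (5,1)→{1,5}; (6,8)→{3,8}. Safe: 2, 4, 6, 7, 9. Place at column 4.
Row 2: attacked by (1,4)→{3,4,5}; (5,1)→{1,4}; (6,8)→{4,8}. Safe: 2, 6, 7, 9. Place at column 2.
Row 3: attacked by (1,4)→{2,4,6}; (2,2)→{1,2,3}; (5,1)→{1,3}; (6,8)→{5,8}. Safe: 7, 9. Place at column 9.
Row 4: attacked by (1,4)→{1,4,7}; (2,2)→{2,4}; (3,9)→{8,9}; (5,1)→{1,2}; (6,8)→{6,8}. Safe: 3, 5. Place at column 5.
Row 7: attacked by (1,4)→{4}; (2,2)→{2,7}; (3,9)→{5,9}; (4,5)→{2,5,8}; (5,1)→{1,3}; (6,8)→{7,8,9}. Safe: 6. Place at column 6.
Row 8: attacked by (1,4)→{4}; (2,2)→{2,8}; (3,9)→{4,9}; (4,5)→{1,5,9}; (5,1)→{1,4}; (6,8)→{6,8}; (7,6)→{5,6,7}. Safe: 3. Place at column 3.
Row 9: attacked by (1,4)→{4}; (2,2)→{2,9}; (3,9)→{3,9}; (4,5)→{5}; (5,1)→{1,5}; (6,8)→{5,8}; (7,6)→{4,6,8}; (8,3)→{2,3,4}. Safe: 7. Place at column 7.
Columns [4, 2, 9, 5, 1, 8, 6, 3, 7], r−c [-3, 0, -6, -1, 4, -2, 1, 5, 2], r+c [5, 4, 12, 9, 6, 14, 13, 11, 16] are all distinct, so no two queens attack.

(1,4) (2,2) (3,9) (4,5) (5,1) (6,8) (7,6) (8,3) (9,7)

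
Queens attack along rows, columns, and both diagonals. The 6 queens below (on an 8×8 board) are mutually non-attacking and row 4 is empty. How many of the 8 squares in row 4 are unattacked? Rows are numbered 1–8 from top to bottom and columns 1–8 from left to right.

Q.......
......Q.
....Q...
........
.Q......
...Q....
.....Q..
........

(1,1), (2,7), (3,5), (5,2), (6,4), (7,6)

(1,1) attacks row 4 at column 1 and diagonals 4.
(2,7) attacks row 4 at column 7 and diagonals 5.
(3,5) attacks row 4 at column 5 and diagonals 4, 6.
(5,2) attacks row 4 at column 2 and diagonals 1, 3.
(6,4) attacks row 4 at column 4 and diagonals 2, 6.
(7,6) attacks row 4 at column 6 and diagonals 3.
Attacked columns: {1, 2, 3, 4, 5, 6, 7}. Safe: {8}.

1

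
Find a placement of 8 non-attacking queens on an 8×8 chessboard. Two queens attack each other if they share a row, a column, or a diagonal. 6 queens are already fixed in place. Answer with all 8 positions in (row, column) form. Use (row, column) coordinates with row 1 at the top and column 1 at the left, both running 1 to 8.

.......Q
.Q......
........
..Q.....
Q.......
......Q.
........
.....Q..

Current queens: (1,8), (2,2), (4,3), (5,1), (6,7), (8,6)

Row 3: attacked by (1,8)→{6,8}; (2,2)→{1,2,3}; (4,3)→{2,3,4}; (5,1)→{1,3}; (6,7)→{4,7}; (8,6)→{1,6}. Safe: 5. Place at column 5.
Row 7: attacked by (1,8)→{2,8}; (2,2)→{2,7}; (3,5)→{1,5}; (4,3)→{3,6}; (5,1)→{1,3}; (6,7)→{6,7,8}; (8,6)→{5,6,7}. Safe: 4. Place at column 4.
Columns [8, 2, 5, 3, 1, 7, 4, 6], r−c [-7, 0, -2, 1, 4, -1, 3, 2], r+c [9, 4, 8, 7, 6, 13, 11, 14] are all distinct, so no two queens attack.

(1,8) (2,2) (3,5) (4,3) (5,1) (6,7) (7,4) (8,6)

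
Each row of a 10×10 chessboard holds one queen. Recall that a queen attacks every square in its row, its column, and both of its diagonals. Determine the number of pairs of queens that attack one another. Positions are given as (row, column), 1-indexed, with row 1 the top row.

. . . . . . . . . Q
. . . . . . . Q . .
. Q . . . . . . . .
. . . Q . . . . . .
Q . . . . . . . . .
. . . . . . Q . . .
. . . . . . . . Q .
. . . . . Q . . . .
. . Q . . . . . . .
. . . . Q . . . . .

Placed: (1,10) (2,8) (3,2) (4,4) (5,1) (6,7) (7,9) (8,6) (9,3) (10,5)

0

All columns are distinct and no two queens satisfy |Δrow| = |Δcol|, so no pair attacks.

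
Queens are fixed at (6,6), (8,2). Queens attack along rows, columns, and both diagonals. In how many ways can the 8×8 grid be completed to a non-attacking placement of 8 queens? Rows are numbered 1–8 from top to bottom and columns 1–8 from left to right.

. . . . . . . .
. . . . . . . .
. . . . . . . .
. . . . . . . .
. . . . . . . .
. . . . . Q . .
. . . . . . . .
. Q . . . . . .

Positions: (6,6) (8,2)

Branch on row 1: col 3 → 0; col 4 → 1; col 5 → 1; col 7 → 0; col 8 → 0.
Sum: 0 + 1 + 1 + 0 + 0 = 2.

2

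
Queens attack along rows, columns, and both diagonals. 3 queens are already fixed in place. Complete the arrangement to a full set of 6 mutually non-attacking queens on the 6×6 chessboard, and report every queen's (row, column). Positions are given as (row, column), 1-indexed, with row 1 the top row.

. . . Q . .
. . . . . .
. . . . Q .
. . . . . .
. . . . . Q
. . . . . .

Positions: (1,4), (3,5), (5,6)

Row 2: attacked by (1,4)→{3,4,5}; (3,5)→{4,5,6}; (5,6)→{3,6}. Safe: 1, 2. Place at column 1.
Row 4: attacked by (1,4)→{1,4}; (2,1)→{1,3}; (3,5)→{4,5,6}; (5,6)→{5,6}. Safe: 2. Place at column 2.
Row 6: attacked by (1,4)→{4}; (2,1)→{1,5}; (3,5)→{2,5}; (4,2)→{2,4}; (5,6)→{5,6}. Safe: 3. Place at column 3.
Columns [4, 1, 5, 2, 6, 3], r−c [-3, 1, -2, 2, -1, 3], r+c [5, 3, 8, 6, 11, 9] are all distinct, so no two queens attack.

(1,4) (2,1) (3,5) (4,2) (5,6) (6,3)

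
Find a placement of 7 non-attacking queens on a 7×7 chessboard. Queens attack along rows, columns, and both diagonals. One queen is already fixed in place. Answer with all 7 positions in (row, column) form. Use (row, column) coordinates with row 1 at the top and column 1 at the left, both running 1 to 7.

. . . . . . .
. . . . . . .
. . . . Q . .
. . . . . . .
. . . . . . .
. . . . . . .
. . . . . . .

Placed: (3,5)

Row 1: attacked by (3,5)→{3,5,7}. Safe: 1, 2, 4, 6. Place at column 6.
Row 2: attacked by (1,6)→{5,6,7}; (3,5)→{4,5,6}. Safe: 1, 2, 3. Place at column 2.
Row 4: attacked by (1,6)→{3,6}; (2,2)→{2,4}; (3,5)→{4,5,6}. Safe: 1, 7. Place at column 1.
Row 5: attacked by (1,6)→{2,6}; (2,2)→{2,5}; (3,5)→{3,5,7}; (4,1)→{1,2}. Safe: 4. Place at column 4.
Row 6: attacked by (1,6)→{1,6}; (2,2)→{2,6}; (3,5)→{2,5}; (4,1)→{1,3}; (5,4)→{3,4,5}. Safe: 7. Place at column 7.
Row 7: attacked by (1,6)→{6}; (2,2)→{2,7}; (3,5)→{1,5}; (4,1)→{1,4}; (5,4)→{2,4,6}; (6,7)→{6,7}. Safe: 3. Place at column 3.
Columns [6, 2, 5, 1, 4, 7, 3], r−c [-5, 0, -2, 3, 1, -1, 4], r+c [7, 4, 8, 5, 9, 13, 10] are all distinct, so no two queens attack.

(1,6) (2,2) (3,5) (4,1) (5,4) (6,7) (7,3)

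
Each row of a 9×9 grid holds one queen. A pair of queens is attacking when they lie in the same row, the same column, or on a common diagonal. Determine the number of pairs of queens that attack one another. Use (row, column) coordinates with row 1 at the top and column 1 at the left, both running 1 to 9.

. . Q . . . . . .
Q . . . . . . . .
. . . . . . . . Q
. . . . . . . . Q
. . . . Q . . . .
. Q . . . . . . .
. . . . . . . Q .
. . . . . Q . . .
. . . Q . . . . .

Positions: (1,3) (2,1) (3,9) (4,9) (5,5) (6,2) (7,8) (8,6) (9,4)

2

Same column: (3,9)–(4,9) (column 9).
Same diagonal: (4,9)–(9,4) (|4−9| = |9−4| = 5).
Total attacking pairs: 2.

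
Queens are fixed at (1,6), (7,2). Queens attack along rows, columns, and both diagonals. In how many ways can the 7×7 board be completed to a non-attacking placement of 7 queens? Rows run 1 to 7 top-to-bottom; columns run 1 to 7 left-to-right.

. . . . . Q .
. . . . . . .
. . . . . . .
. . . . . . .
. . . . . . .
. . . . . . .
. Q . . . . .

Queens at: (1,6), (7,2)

Branch on row 2: col 1 → 0; col 3 → 3; col 4 → 1.
Sum: 0 + 3 + 1 = 4.

4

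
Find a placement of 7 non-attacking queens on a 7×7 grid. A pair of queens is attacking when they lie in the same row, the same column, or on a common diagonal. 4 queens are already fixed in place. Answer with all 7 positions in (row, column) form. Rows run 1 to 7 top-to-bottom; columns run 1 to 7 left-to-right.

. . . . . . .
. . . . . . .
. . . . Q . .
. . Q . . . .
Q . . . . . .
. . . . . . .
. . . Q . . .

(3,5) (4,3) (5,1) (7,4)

(1,2) (2,7) (3,5) (4,3) (5,1) (6,6) (7,4)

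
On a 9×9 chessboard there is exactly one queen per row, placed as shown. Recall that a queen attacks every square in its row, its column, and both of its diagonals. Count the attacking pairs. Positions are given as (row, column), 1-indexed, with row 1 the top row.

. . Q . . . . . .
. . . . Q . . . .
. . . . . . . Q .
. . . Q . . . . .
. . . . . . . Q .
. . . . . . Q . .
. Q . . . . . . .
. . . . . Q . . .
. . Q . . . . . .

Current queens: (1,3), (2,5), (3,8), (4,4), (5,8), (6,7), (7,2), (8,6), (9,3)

Same column: (1,3)–(9,3) (column 3); (3,8)–(5,8) (column 8).
Same diagonal: (2,5)–(5,8) (|2−5| = |5−8| = 3); (5,8)–(6,7) (|5−6| = |8−7| = 1).
Total attacking pairs: 4.

4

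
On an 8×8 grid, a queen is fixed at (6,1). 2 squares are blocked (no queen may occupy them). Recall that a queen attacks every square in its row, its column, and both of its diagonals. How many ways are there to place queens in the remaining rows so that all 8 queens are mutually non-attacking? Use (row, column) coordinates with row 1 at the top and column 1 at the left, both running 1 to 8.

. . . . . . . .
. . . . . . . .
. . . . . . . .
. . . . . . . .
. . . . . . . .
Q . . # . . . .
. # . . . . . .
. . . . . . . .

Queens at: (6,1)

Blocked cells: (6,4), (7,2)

Branch on row 1: col 2 → 1; col 3 → 4; col 4 → 4; col 5 → 4; col 7 → 3; col 8 → 0.
Sum: 1 + 4 + 4 + 4 + 3 + 0 = 16.

16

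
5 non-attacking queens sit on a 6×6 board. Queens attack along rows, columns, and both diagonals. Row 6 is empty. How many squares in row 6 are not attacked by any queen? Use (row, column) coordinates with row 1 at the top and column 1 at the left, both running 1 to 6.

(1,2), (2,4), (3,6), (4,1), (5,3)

1

(1,2) attacks row 6 at column 2.
(2,4) attacks row 6 at column 4.
(3,6) attacks row 6 at column 6 and diagonals 3.
(4,1) attacks row 6 at column 1 and diagonals 3.
(5,3) attacks row 6 at column 3 and diagonals 2, 4.
Attacked columns: {1, 2, 3, 4, 6}. Safe: {5}.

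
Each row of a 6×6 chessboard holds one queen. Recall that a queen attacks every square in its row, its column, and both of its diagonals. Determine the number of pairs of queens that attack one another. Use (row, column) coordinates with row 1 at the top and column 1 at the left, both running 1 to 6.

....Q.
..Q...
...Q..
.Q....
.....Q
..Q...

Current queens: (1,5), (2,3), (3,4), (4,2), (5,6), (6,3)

Same column: (2,3)–(6,3) (column 3).
Same diagonal: (1,5)–(4,2) (|1−4| = |5−2| = 3); (2,3)–(3,4) (|2−3| = |3−4| = 1); (2,3)–(5,6) (|2−5| = |3−6| = 3); (3,4)–(5,6) (|3−5| = |4−6| = 2).
Total attacking pairs: 5.

5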